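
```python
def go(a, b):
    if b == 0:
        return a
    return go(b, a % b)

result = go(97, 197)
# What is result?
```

go(97, 197) -> go(197, 97) -> go(97, 3) -> go(3, 1) -> go(1, 0) -> 1

Answer: 1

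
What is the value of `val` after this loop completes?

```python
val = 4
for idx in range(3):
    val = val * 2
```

Multiply by 2, 3 times: 4 * 2^3 = 32
`val` takes the values: 4 → 8 → 16 → 32

Answer: 32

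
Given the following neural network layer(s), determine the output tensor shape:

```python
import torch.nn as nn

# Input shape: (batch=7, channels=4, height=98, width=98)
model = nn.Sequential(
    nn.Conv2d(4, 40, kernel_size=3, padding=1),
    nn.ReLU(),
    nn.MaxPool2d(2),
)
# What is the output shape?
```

Input: (7, 4, 98, 98) -> after Conv2d: (7, 40, 98, 98) -> after ReLU: (7, 40, 98, 98) -> Output: (7, 40, 49, 49)

Answer: (7, 40, 49, 49)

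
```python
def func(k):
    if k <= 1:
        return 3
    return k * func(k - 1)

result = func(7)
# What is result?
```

func(7) = 7 * 6 * 5 * 4 * 3 * 2 * 3 = 15120

Answer: 15120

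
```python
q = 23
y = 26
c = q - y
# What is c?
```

Trace:
`q = 23` → q = 23
`y = 26` → y = 26
`c = q - y` → c = -3
So c = -3

Answer: -3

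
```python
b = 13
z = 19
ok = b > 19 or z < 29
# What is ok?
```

Trace:
`b = 13` → b = 13
`z = 19` → z = 19
`ok = b > 19 or z < 29` → ok = True
So ok = True

Answer: True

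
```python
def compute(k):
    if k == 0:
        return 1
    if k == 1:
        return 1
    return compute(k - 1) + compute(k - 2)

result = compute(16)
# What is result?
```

Build up from base cases: compute(0)=1, compute(1)=1, compute(2)=2, compute(3)=3, compute(4)=5, compute(5)=8, compute(6)=13, ..., compute(16)=1597

Answer: 1597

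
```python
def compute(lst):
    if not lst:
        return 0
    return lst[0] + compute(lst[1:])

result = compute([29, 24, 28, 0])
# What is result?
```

29 + 24 + 28 + 0 + 0 = 81

Answer: 81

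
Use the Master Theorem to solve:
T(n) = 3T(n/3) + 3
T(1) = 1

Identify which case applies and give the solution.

a=3, b=3, f(n)=3. log_3(3) = 1. Since c=0 < 1, Case 1 applies: T(n) = Θ(n^log_b(a)) = O(n).

Answer: O(n) - Case 1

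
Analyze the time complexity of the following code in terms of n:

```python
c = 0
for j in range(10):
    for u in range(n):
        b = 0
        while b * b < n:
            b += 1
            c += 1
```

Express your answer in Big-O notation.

Each loop level contributes: 1 × n × √n. Multiplying the contributions gives O(n√n).

Answer: O(n√n)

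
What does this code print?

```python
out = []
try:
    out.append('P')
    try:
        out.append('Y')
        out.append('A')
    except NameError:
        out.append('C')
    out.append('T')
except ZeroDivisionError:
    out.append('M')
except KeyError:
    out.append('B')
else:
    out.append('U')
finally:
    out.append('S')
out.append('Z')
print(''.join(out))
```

Execution trace: 'P' (try body) → 'Y' (inner try body) → 'A' (inner try body, no exception) → 'T' (try body, no exception) → 'U' (else) → 'S' (finally) → 'Z' (after the try/except). Output: PYATUSZ

Answer: PYATUSZ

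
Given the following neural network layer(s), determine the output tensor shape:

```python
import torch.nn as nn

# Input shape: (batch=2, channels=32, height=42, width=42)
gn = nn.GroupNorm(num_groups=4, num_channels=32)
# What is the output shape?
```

Input: (2, 32, 42, 42) -> Output: (2, 32, 42, 42)

Answer: (2, 32, 42, 42)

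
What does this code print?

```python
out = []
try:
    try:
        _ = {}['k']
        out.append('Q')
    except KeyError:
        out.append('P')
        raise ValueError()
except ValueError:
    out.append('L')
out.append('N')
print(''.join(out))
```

Execution trace: 'P' (inner except KeyError) → 'L' (outer except ValueError) → 'N' (after the try/except). Output: PLN

Answer: PLN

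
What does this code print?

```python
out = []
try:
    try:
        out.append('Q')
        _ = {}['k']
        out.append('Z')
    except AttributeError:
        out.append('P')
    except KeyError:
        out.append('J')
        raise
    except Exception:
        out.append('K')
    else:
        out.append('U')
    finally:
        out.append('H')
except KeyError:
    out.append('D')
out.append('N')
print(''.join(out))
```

Execution trace: 'Q' (inner try body) → 'J' (inner except KeyError) → 'H' (inner finally) → 'D' (outer except KeyError) → 'N' (after the try/except). Output: QJHDN

Answer: QJHDN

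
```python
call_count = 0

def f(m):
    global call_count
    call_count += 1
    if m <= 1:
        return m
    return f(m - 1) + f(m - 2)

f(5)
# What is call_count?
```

Calls(m) = 1 + Calls(m-1) + Calls(m-2); Calls(0)=Calls(1)=1. For m=5 this gives 15.

Answer: 15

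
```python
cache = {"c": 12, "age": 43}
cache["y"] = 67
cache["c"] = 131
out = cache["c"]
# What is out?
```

Trace:
`cache = {"c": 12, "age": 43}` → cache = {'c': 12, 'age': 43}
`cache["y"] = 67` → cache = {'c': 12, 'age': 43, 'y': 67}
`cache["c"] = 131` → cache = {'c': 131, 'age': 43, 'y': 67}
`out = cache["c"]` → out = 131
So out = 131

Answer: 131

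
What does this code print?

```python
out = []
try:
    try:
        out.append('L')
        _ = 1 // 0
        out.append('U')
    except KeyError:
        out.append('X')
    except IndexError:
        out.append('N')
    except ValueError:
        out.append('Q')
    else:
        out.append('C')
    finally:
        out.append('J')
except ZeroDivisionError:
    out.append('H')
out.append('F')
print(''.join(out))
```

Execution trace: 'L' (try body) → 'J' (finally) → 'H' (outer except ZeroDivisionError) → 'F' (after the try/except). Output: LJHF

Answer: LJHF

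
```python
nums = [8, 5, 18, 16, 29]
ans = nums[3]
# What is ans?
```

Trace:
`nums = [8, 5, 18, 16, 29]` → nums = [8, 5, 18, 16, 29]
`ans = nums[3]` → ans = 16
So ans = 16

Answer: 16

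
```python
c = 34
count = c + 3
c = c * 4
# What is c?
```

Trace:
`c = 34` → c = 34
`count = c + 3` → count = 37
`c = c * 4` → c = 136
So c = 136

Answer: 136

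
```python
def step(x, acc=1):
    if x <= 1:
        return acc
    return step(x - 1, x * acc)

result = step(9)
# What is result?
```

Accumulator trace (n, acc): (9, 1) -> (8, 9) -> (7, 72) -> (6, 504) -> (5, 3024) -> (4, 15120) -> (3, 60480) -> (2, 181440) -> (1, 362880) -> return 362880

Answer: 362880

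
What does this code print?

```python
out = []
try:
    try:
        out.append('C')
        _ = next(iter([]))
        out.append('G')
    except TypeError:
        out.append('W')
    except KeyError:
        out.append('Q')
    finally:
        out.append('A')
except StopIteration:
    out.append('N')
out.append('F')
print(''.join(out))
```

Execution trace: 'C' (inner try body) → 'A' (inner finally) → 'N' (outer except StopIteration) → 'F' (after the try/except). Output: CANF

Answer: CANF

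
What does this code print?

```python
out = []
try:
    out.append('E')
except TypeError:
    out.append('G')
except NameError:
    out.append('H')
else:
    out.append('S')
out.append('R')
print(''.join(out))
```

Execution trace: 'E' (try body, no exception) → 'S' (else) → 'R' (after the try/except). Output: ESR

Answer: ESR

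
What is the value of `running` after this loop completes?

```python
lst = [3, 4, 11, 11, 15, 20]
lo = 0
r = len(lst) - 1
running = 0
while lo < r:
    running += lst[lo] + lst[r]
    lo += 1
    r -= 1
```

Sum of pairs from ends
`running` takes the values: 0 → 23 → 42 → 64

Answer: 64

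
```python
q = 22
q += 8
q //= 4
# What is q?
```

Trace:
`q = 22` → q = 22
`q += 8` → q = 30
`q //= 4` → q = 7
So q = 7

Answer: 7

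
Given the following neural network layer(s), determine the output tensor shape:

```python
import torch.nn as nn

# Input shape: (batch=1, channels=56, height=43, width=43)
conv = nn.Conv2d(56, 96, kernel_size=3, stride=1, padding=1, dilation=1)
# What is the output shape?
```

Input: (1, 56, 43, 43) -> Output: (1, 96, 43, 43)

Answer: (1, 96, 43, 43)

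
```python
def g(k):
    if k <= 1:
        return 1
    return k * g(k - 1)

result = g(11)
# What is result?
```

g(11) = 11 * 10 * 9 * 8 * 7 * 6 * 5 * 4 * 3 * 2 * 1 = 39916800

Answer: 39916800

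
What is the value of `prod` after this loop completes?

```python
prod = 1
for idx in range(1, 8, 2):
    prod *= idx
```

Product of 1, 3, 5, ... up to 7
`prod` takes the values: 1 → 3 → 15 → 105

Answer: 105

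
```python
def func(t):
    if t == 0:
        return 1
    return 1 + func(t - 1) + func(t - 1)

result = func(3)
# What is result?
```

func(t) = 1 + 2·func(t-1), func(0)=1. Closed form: (1+1)·2^3 - 1 = 15.

Answer: 15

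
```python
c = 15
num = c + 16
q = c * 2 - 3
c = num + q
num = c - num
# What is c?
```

Trace:
`c = 15` → c = 15
`num = c + 16` → num = 31
`q = c * 2 - 3` → q = 27
`c = num + q` → c = 58
`num = c - num` → num = 27
So c = 58

Answer: 58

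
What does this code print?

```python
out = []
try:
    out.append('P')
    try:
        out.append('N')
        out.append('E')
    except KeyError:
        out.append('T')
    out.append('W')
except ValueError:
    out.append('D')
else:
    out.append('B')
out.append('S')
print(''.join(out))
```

Execution trace: 'P' (try body) → 'N' (inner try body) → 'E' (inner try body, no exception) → 'W' (try body, no exception) → 'B' (else) → 'S' (after the try/except). Output: PNEWBS

Answer: PNEWBS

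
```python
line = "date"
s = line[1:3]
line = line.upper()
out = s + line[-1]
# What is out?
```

Trace:
`line = "date"` → line = 'date'
`s = line[1:3]` → s = 'at'
`line = line.upper()` → line = 'DATE'
`out = s + line[-1]` → out = 'atE'
So out = 'atE'

Answer: 'atE'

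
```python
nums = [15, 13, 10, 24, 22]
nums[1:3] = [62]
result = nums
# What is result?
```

Trace:
`nums = [15, 13, 10, 24, 22]` → nums = [15, 13, 10, 24, 22]
`nums[1:3] = [62]` → nums = [15, 62, 24, 22]
`result = nums` → result = [15, 62, 24, 22]
So result = [15, 62, 24, 22]

Answer: [15, 62, 24, 22]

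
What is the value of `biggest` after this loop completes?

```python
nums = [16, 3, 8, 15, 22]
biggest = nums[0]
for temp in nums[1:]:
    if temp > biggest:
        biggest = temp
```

Maximum of [16, 3, 8, 15, 22]
`biggest` takes the values: 16 → 22

Answer: 22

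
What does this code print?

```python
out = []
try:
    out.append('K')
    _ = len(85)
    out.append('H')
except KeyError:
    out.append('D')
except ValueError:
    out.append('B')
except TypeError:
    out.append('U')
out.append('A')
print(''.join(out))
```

Execution trace: 'K' (try body) → 'U' (except TypeError) → 'A' (after the try/except). Output: KUA

Answer: KUA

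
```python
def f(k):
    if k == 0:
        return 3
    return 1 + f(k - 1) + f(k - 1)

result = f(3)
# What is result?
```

f(k) = 1 + 2·f(k-1), f(0)=3. Closed form: (3+1)·2^3 - 1 = 31.

Answer: 31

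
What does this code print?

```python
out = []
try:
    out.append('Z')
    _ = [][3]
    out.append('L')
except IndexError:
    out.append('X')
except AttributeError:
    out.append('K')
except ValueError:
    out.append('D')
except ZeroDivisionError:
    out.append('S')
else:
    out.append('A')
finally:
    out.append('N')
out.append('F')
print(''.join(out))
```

Execution trace: 'Z' (try body) → 'X' (except IndexError) → 'N' (finally) → 'F' (after the try/except). Output: ZXNF

Answer: ZXNF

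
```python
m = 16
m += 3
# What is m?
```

Trace:
`m = 16` → m = 16
`m += 3` → m = 19
So m = 19

Answer: 19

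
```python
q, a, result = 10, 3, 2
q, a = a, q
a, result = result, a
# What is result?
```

Trace:
`q, a, result = 10, 3, 2` → q = 10; a = 3; result = 2
`q, a = a, q` → q = 3; a = 10
`a, result = result, a` → a = 2; result = 10
So result = 10

Answer: 10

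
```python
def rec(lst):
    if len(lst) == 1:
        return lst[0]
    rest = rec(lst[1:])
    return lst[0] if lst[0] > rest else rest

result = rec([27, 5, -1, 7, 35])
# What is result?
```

Recursive max over [27, 5, -1, 7, 35] = 35

Answer: 35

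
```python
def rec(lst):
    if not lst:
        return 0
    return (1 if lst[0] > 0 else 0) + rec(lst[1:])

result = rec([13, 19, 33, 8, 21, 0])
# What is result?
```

Count of positive elements in [13, 19, 33, 8, 21, 0] = 5

Answer: 5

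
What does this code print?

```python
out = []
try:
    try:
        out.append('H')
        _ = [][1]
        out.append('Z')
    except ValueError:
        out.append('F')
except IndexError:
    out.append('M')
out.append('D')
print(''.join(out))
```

Execution trace: 'H' (try body) → 'M' (outer except IndexError) → 'D' (after the try/except). Output: HMD

Answer: HMD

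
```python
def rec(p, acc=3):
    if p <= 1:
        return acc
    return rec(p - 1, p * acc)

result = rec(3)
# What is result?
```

Accumulator trace (n, acc): (3, 3) -> (2, 9) -> (1, 18) -> return 18

Answer: 18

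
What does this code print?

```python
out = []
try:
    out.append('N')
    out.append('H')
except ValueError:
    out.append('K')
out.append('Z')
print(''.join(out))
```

Execution trace: 'N' (try body) → 'H' (try body, no exception) → 'Z' (after the try/except). Output: NHZ

Answer: NHZ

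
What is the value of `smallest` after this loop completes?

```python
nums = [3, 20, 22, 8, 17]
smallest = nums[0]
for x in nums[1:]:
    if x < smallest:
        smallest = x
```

Minimum of [3, 20, 22, 8, 17]
`smallest` takes the values: 3

Answer: 3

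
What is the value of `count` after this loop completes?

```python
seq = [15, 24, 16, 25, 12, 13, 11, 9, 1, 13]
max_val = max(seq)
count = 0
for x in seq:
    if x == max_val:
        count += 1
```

Count of max value 25 in [15, 24, 16, 25, 12, 13, 11, 9, 1, 13]
`count` takes the values: 0 → 1

Answer: 1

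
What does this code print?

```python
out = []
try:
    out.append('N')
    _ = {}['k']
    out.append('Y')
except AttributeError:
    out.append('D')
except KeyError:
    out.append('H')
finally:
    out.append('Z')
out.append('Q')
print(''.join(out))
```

Execution trace: 'N' (try body) → 'H' (except KeyError) → 'Z' (finally) → 'Q' (after the try/except). Output: NHZQ

Answer: NHZQ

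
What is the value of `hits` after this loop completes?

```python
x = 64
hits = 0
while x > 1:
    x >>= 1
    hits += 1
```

Count right shifts until 1
`hits` takes the values: 0 → 1 → 2 → 3 → 4 → 5 → 6

Answer: 6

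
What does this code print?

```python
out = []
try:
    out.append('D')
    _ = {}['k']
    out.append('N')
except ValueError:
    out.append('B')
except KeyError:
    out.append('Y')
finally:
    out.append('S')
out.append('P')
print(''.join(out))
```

Execution trace: 'D' (try body) → 'Y' (except KeyError) → 'S' (finally) → 'P' (after the try/except). Output: DYSP

Answer: DYSP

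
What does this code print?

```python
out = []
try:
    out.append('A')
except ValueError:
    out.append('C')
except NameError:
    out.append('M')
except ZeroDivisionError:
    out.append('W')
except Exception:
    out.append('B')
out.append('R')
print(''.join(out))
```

Execution trace: 'A' (try body, no exception) → 'R' (after the try/except). Output: AR

Answer: AR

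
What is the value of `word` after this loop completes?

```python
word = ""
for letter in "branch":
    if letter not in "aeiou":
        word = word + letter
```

Remove vowels from 'branch'
`word` takes the values: "" → "b" → "br" → "brn" → "brnc" → "brnch"

Answer: "brnch"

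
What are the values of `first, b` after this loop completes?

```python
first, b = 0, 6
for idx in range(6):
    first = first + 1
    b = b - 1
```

first goes 0→6, b goes 6→0
`first, b` takes the values: (0, 6) → (1, 6) → (1, 5) → (2, 5) → (2, 4) → (3, 4) → (3, 3) → (4, 3) → (4, 2) → (5, 2) → (5, 1) → (6, 1) → (6, 0)

Answer: 6, 0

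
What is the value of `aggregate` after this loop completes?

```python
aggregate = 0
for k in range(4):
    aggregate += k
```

Sum of 0 to 3 = 6
`aggregate` takes the values: 0 → 1 → 3 → 6

Answer: 6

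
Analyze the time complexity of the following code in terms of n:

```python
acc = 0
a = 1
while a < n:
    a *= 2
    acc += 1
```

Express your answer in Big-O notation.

Each loop level contributes: log n. Multiplying the contributions gives O(log n).

Answer: O(log n)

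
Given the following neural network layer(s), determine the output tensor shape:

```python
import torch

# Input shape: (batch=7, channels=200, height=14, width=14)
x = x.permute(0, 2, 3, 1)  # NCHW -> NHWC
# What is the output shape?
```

Input: (7, 200, 14, 14) -> Output: (7, 14, 14, 200)

Answer: (7, 14, 14, 200)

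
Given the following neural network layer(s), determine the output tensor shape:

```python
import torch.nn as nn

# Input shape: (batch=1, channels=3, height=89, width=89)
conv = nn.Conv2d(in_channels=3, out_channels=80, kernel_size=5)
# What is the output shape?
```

Input: (1, 3, 89, 89) -> Output: (1, 80, 85, 85)

Answer: (1, 80, 85, 85)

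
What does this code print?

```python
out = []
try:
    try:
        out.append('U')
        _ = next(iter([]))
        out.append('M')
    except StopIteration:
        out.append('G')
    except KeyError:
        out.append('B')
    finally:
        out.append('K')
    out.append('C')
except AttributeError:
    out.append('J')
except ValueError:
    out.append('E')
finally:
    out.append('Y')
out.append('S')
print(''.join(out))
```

Execution trace: 'U' (inner try body) → 'G' (inner except StopIteration) → 'K' (inner finally) → 'C' (try body, no exception) → 'Y' (finally) → 'S' (after the try/except). Output: UGKCYS

Answer: UGKCYS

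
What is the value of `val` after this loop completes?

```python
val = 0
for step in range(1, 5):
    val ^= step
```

XOR of 1 to 4
`val` takes the values: 0 → 1 → 3 → 0 → 4

Answer: 4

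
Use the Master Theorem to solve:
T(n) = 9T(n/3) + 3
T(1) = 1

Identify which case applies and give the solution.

a=9, b=3, f(n)=3. log_3(9) = 2. Since c=0 < 2, Case 1 applies: T(n) = Θ(n^log_b(a)) = O(n^2).

Answer: O(n^2) - Case 1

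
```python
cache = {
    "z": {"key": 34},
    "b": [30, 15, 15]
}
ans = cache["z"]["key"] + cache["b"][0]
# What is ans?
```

Trace:
`cache = { ...` → cache = {'z': {'key': 34}, 'b': [30, 15, 15]}
`ans = cache["z"]["key"] + cache["b"][0]` → ans = 64
So ans = 64

Answer: 64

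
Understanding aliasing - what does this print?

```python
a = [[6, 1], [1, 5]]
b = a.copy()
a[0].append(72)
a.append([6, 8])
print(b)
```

Key concept: shallow copy with nested lists.
Step by step:
`a = [[6, 1], [1, 5]]` → a = [[6, 1], [1, 5]]
`b = a.copy()` → b = [[6, 1], [1, 5]]
`a[0].append(72)` → a = [[6, 1, 72], [1, 5]]; b = [[6, 1, 72], [1, 5]]
`a.append([6, 8])` → a = [[6, 1, 72], [1, 5], [6, 8]]
`print(b)` → prints [[6, 1, 72], [1, 5]]

Answer: [[6, 1, 72], [1, 5]]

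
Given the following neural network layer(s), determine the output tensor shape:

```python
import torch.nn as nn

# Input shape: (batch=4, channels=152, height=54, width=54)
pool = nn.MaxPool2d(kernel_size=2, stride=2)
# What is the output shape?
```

Input: (4, 152, 54, 54) -> Output: (4, 152, 27, 27)

Answer: (4, 152, 27, 27)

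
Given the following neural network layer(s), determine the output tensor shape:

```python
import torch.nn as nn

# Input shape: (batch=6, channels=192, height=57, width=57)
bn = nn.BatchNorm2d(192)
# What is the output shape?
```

Input: (6, 192, 57, 57) -> Output: (6, 192, 57, 57)

Answer: (6, 192, 57, 57)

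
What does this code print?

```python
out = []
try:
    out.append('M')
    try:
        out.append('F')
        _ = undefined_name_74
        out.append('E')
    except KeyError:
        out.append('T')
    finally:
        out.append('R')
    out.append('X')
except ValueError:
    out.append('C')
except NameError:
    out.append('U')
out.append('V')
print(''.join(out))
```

Execution trace: 'M' (try body) → 'F' (inner try body) → 'R' (inner finally) → 'U' (except NameError) → 'V' (after the try/except). Output: MFRUV

Answer: MFRUV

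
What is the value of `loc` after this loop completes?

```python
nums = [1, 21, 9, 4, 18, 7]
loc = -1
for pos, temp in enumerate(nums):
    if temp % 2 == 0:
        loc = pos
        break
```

First even number index in [1, 21, 9, 4, 18, 7]
`loc` takes the values: -1 → 3

Answer: 3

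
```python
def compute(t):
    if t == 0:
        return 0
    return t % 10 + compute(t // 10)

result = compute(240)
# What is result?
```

Sum of digits of 240: 0 + 4 + 2 = 6

Answer: 6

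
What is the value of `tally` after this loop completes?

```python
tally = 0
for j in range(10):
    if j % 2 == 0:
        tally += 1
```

Count numbers divisible by 2 in range(10)
`tally` takes the values: 0 → 1 → 2 → 3 → 4 → 5

Answer: 5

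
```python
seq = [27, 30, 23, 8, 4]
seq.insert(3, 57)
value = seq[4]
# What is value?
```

Trace:
`seq = [27, 30, 23, 8, 4]` → seq = [27, 30, 23, 8, 4]
`seq.insert(3, 57)` → seq = [27, 30, 23, 57, 8, 4]
`value = seq[4]` → value = 8
So value = 8

Answer: 8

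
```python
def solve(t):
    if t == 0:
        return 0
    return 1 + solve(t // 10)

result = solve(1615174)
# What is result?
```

Count of digits of 1615174: 7

Answer: 7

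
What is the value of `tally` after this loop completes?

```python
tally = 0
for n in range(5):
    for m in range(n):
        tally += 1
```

Triangle number: 0+1+2+...+4
`tally` takes the values: 0 → 1 → 2 → 3 → 4 → 5 → 6 → 7 → 8 → 9 → 10

Answer: 10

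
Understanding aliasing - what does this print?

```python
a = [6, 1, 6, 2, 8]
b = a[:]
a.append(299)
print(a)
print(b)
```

Key concept: slice [:] creates copy.
Step by step:
`a = [6, 1, 6, 2, 8]` → a = [6, 1, 6, 2, 8]
`b = a[:]` → b = [6, 1, 6, 2, 8]
`a.append(299)` → a = [6, 1, 6, 2, 8, 299]
`print(a)` → prints [6, 1, 6, 2, 8, 299]
`print(b)` → prints [6, 1, 6, 2, 8]

Answer:
[6, 1, 6, 2, 8, 299]
[6, 1, 6, 2, 8]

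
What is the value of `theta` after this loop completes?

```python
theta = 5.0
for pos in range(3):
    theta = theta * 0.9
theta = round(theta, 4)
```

Exponential decay: 5.0 * 0.9^3
`theta` takes the values: 5.0 → 4.5 → 4.05 → 3.645

Answer: 3.645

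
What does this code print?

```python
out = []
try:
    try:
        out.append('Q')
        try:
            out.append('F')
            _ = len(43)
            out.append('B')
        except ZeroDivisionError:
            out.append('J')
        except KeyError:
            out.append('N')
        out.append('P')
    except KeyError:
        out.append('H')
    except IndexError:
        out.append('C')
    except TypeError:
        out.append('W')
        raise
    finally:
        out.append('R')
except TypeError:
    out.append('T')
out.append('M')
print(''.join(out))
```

Execution trace: 'Q' (try body) → 'F' (inner try body) → 'W' (except TypeError) → 'R' (finally) → 'T' (outer except TypeError) → 'M' (after the try/except). Output: QFWRTM

Answer: QFWRTM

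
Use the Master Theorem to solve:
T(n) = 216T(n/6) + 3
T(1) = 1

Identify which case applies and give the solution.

a=216, b=6, f(n)=3. log_6(216) = 3. Since c=0 < 3, Case 1 applies: T(n) = Θ(n^log_b(a)) = O(n^3).

Answer: O(n^3) - Case 1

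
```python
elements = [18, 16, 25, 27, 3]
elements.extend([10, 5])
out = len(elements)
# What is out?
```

Trace:
`elements = [18, 16, 25, 27, 3]` → elements = [18, 16, 25, 27, 3]
`elements.extend([10, 5])` → elements = [18, 16, 25, 27, 3, 10, 5]
`out = len(elements)` → out = 7
So out = 7

Answer: 7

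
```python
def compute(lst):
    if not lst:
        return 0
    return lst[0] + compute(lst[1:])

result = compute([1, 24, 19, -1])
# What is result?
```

1 + 24 + 19 + (-1) + 0 = 43

Answer: 43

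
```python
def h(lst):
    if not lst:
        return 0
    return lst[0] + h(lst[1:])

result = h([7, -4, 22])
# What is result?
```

7 + (-4) + 22 + 0 = 25

Answer: 25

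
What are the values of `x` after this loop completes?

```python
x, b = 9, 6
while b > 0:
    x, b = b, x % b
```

GCD of 9 and 6
`x` takes the values: 9 → 6 → 3

Answer: 3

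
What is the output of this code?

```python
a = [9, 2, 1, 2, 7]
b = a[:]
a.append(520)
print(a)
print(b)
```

Key concept: slice [:] creates copy.
Step by step:
`a = [9, 2, 1, 2, 7]` → a = [9, 2, 1, 2, 7]
`b = a[:]` → b = [9, 2, 1, 2, 7]
`a.append(520)` → a = [9, 2, 1, 2, 7, 520]
`print(a)` → prints [9, 2, 1, 2, 7, 520]
`print(b)` → prints [9, 2, 1, 2, 7]

Answer:
[9, 2, 1, 2, 7, 520]
[9, 2, 1, 2, 7]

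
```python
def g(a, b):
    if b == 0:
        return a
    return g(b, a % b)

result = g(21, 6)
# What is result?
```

g(21, 6) -> g(6, 3) -> g(3, 0) -> 3

Answer: 3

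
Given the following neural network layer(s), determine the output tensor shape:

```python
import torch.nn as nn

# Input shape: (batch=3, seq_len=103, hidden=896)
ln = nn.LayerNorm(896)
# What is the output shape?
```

Input: (3, 103, 896) -> Output: (3, 103, 896)

Answer: (3, 103, 896)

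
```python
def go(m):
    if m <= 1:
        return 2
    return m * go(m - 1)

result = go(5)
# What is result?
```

go(5) = 5 * 4 * 3 * 2 * 2 = 240

Answer: 240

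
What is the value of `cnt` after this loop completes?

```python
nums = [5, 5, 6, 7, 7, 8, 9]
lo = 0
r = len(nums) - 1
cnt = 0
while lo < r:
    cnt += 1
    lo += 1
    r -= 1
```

Iterations until pointers meet (list length 7)
`cnt` takes the values: 0 → 1 → 2 → 3

Answer: 3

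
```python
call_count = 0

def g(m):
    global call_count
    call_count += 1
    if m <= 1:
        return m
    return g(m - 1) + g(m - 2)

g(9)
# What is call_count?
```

Calls(m) = 1 + Calls(m-1) + Calls(m-2); Calls(0)=Calls(1)=1. For m=9 this gives 109.

Answer: 109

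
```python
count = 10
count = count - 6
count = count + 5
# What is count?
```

Trace:
`count = 10` → count = 10
`count = count - 6` → count = 4
`count = count + 5` → count = 9
So count = 9

Answer: 9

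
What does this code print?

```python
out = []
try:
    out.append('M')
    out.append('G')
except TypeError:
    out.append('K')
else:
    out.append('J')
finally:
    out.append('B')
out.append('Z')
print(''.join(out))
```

Execution trace: 'M' (try body) → 'G' (try body, no exception) → 'J' (else) → 'B' (finally) → 'Z' (after the try/except). Output: MGJBZ

Answer: MGJBZ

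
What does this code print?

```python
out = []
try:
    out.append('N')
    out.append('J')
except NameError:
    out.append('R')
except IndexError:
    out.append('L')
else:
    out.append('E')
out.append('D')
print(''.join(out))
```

Execution trace: 'N' (try body) → 'J' (try body, no exception) → 'E' (else) → 'D' (after the try/except). Output: NJED

Answer: NJED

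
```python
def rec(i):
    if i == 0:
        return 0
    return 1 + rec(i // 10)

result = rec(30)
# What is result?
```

Count of digits of 30: 2

Answer: 2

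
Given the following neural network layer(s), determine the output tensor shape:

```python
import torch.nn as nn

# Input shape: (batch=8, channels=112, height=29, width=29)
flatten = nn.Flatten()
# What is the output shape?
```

Input: (8, 112, 29, 29) -> Output: (8, 94192)

Answer: (8, 94192)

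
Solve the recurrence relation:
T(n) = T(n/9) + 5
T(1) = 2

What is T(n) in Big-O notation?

Each step divides n by 9 and adds 5. After log_9(n) steps we reach T(1)=2. So T(n) = 5·log_9(n) + 2 = O(log n).

Answer: O(log n)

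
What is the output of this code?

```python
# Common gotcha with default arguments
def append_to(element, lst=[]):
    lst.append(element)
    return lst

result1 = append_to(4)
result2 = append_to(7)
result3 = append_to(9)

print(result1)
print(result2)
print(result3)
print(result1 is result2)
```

Key concept: mutable default argument gotcha.
Step by step:
`result1 = append_to(4)` → result1 = [4]
`result2 = append_to(7)` → result1 = [4, 7] (same object as result2); result2 = [4, 7] (same object as result1)
`result3 = append_to(9)` → result1 = [4, 7, 9] (same object as result2, result3); result2 = [4, 7, 9] (same object as result1, result3); result3 = [4, 7, 9] (same object as result1, result2)
`print(result1)` → prints [4, 7, 9]
`print(result2)` → prints [4, 7, 9]
`print(result3)` → prints [4, 7, 9]
`print(result1 is result2)` → prints True

Answer:
[4, 7, 9]
[4, 7, 9]
[4, 7, 9]
True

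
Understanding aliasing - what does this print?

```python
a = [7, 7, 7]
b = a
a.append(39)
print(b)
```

Key concept: basic list aliasing.
Step by step:
`a = [7, 7, 7]` → a = [7, 7, 7]
`b = a` → b = [7, 7, 7] (same object as a)
`a.append(39)` → a = [7, 7, 7, 39] (same object as b); b = [7, 7, 7, 39] (same object as a)
`print(b)` → prints [7, 7, 7, 39]

Answer: [7, 7, 7, 39]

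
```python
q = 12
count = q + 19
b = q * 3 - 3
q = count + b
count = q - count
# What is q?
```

Trace:
`q = 12` → q = 12
`count = q + 19` → count = 31
`b = q * 3 - 3` → b = 33
`q = count + b` → q = 64
`count = q - count` → count = 33
So q = 64

Answer: 64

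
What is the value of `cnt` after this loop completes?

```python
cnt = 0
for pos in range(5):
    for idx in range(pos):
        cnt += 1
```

Triangle number: 0+1+2+...+4
`cnt` takes the values: 0 → 1 → 2 → 3 → 4 → 5 → 6 → 7 → 8 → 9 → 10

Answer: 10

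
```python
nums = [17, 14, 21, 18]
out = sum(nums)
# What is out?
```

Trace:
`nums = [17, 14, 21, 18]` → nums = [17, 14, 21, 18]
`out = sum(nums)` → out = 70
So out = 70

Answer: 70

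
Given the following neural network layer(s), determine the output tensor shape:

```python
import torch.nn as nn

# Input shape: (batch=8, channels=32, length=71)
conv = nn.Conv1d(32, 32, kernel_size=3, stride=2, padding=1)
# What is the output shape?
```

Input: (8, 32, 71) -> Output: (8, 32, 36)

Answer: (8, 32, 36)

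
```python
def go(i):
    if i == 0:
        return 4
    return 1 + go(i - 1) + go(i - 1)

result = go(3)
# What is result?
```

go(i) = 1 + 2·go(i-1), go(0)=4. Closed form: (4+1)·2^3 - 1 = 39.

Answer: 39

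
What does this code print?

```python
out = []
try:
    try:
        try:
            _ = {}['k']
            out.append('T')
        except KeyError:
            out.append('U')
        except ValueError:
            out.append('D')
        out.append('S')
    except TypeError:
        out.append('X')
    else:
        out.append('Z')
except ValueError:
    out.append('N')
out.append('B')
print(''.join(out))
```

Execution trace: 'U' (inner except KeyError) → 'S' (try body, no exception) → 'Z' (else) → 'B' (after the try/except). Output: USZB

Answer: USZB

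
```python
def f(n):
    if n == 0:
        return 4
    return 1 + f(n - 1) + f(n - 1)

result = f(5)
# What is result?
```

f(n) = 1 + 2·f(n-1), f(0)=4. Closed form: (4+1)·2^5 - 1 = 159.

Answer: 159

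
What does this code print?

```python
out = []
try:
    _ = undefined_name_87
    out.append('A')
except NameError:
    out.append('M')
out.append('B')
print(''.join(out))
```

Execution trace: 'M' (except NameError) → 'B' (after the try/except). Output: MB

Answer: MB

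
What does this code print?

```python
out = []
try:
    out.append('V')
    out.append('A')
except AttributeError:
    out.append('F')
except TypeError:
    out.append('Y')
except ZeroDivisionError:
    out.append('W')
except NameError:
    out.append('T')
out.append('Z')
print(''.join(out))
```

Execution trace: 'V' (try body) → 'A' (try body, no exception) → 'Z' (after the try/except). Output: VAZ

Answer: VAZ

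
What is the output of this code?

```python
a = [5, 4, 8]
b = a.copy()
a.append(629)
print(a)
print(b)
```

Key concept: list.copy() creates independent copy.
Step by step:
`a = [5, 4, 8]` → a = [5, 4, 8]
`b = a.copy()` → b = [5, 4, 8]
`a.append(629)` → a = [5, 4, 8, 629]
`print(a)` → prints [5, 4, 8, 629]
`print(b)` → prints [5, 4, 8]

Answer:
[5, 4, 8, 629]
[5, 4, 8]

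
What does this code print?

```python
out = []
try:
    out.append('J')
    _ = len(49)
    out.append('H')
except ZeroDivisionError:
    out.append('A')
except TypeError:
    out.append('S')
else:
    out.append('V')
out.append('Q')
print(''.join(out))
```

Execution trace: 'J' (try body) → 'S' (except TypeError) → 'Q' (after the try/except). Output: JSQ

Answer: JSQ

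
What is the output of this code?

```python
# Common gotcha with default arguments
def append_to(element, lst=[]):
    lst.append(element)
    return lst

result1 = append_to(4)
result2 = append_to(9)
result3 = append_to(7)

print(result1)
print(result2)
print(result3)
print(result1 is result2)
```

Key concept: mutable default argument gotcha.
Step by step:
`result1 = append_to(4)` → result1 = [4]
`result2 = append_to(9)` → result1 = [4, 9] (same object as result2); result2 = [4, 9] (same object as result1)
`result3 = append_to(7)` → result1 = [4, 9, 7] (same object as result2, result3); result2 = [4, 9, 7] (same object as result1, result3); result3 = [4, 9, 7] (same object as result1, result2)
`print(result1)` → prints [4, 9, 7]
`print(result2)` → prints [4, 9, 7]
`print(result3)` → prints [4, 9, 7]
`print(result1 is result2)` → prints True

Answer:
[4, 9, 7]
[4, 9, 7]
[4, 9, 7]
True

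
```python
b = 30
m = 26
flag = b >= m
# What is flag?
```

Trace:
`b = 30` → b = 30
`m = 26` → m = 26
`flag = b >= m` → flag = True
So flag = True

Answer: True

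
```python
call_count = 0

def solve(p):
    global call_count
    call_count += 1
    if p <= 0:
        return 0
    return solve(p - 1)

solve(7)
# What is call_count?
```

Linear recursion stepping by 1: 8 calls from p=7 down to ≤0.

Answer: 8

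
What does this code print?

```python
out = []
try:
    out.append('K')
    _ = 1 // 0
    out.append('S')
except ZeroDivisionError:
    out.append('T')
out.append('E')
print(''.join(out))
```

Execution trace: 'K' (try body) → 'T' (except ZeroDivisionError) → 'E' (after the try/except). Output: KTE

Answer: KTE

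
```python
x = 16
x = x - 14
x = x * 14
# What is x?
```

Trace:
`x = 16` → x = 16
`x = x - 14` → x = 2
`x = x * 14` → x = 28
So x = 28

Answer: 28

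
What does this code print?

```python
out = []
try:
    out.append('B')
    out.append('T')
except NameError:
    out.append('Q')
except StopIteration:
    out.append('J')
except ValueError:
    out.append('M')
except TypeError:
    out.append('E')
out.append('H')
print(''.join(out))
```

Execution trace: 'B' (try body) → 'T' (try body, no exception) → 'H' (after the try/except). Output: BTH

Answer: BTH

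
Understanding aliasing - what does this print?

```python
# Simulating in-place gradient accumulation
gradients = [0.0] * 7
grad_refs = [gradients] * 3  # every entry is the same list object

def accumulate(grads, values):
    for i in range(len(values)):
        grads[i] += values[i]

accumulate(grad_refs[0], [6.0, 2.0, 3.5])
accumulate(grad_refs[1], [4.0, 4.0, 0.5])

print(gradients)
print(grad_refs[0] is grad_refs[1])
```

Key concept: gradient accumulation aliasing.
Step by step:
`gradients = [0.0] * 7` → gradients = [0.0, 0.0, 0.0, 0.0, 0.0, 0.0, 0.0]
`grad_refs = [gradients] * 3` → grad_refs = [[0.0, 0.0, 0.0, 0.0, 0.0, 0.0, 0.0], [0.0, 0.0, 0.0, 0.0, 0.0, 0.0, 0.0], [0.0, 0.0, 0.0, 0.0, 0.0, 0.0, 0.0]]
`accumulate(grad_refs[0], [6.0, 2.0, 3.5])` → gradients = [6.0, 2.0, 3.5, 0.0, 0.0, 0.0, 0.0]; grad_refs = [[6.0, 2.0, 3.5, 0.0, 0.0, 0.0, 0.0], [6.0, 2.0, 3.5, 0.0, 0.0, 0.0, 0.0], [6.0, 2.0, 3.5, 0.0, 0.0, 0.0, 0.0]]
`accumulate(grad_refs[1], [4.0, 4.0, 0.5])` → gradients = [10.0, 6.0, 4.0, 0.0, 0.0, 0.0, 0.0]; grad_refs = [[10.0, 6.0, 4.0, 0.0, 0.0, 0.0, 0.0], [10.0, 6.0, 4.0, 0.0, 0.0, 0.0, 0.0], [10.0, 6.0, 4.0, 0.0, 0.0, 0.0, 0.0]]
`print(gradients)` → prints [10.0, 6.0, 4.0, 0.0, 0.0, 0.0, 0.0]
`print(grad_refs[0] is grad_refs[1])` → prints True

Answer:
[10.0, 6.0, 4.0, 0.0, 0.0, 0.0, 0.0]
True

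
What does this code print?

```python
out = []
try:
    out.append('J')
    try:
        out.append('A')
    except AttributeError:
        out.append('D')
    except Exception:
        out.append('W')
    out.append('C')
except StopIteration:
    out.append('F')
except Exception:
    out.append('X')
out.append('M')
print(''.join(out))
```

Execution trace: 'J' (try body) → 'A' (inner try body, no exception) → 'C' (try body, no exception) → 'M' (after the try/except). Output: JACM

Answer: JACM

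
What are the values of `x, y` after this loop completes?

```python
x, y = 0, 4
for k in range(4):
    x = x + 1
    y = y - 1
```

x goes 0→4, y goes 4→0
`x, y` takes the values: (0, 4) → (1, 4) → (1, 3) → (2, 3) → (2, 2) → (3, 2) → (3, 1) → (4, 1) → (4, 0)

Answer: 4, 0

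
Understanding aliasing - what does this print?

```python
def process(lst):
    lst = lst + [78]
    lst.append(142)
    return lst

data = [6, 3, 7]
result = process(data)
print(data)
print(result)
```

Key concept: rebinding parameter vs mutation.
Step by step:
`data = [6, 3, 7]` → data = [6, 3, 7]
`result = process(data)` → result = [6, 3, 7, 78, 142]
`print(data)` → prints [6, 3, 7]
`print(result)` → prints [6, 3, 7, 78, 142]

Answer:
[6, 3, 7]
[6, 3, 7, 78, 142]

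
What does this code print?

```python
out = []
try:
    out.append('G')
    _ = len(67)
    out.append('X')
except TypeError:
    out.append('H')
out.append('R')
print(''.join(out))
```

Execution trace: 'G' (try body) → 'H' (except TypeError) → 'R' (after the try/except). Output: GHR

Answer: GHR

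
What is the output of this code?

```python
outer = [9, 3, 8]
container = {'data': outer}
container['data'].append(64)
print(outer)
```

Key concept: dict holds reference to list.
Step by step:
`outer = [9, 3, 8]` → outer = [9, 3, 8]
`container = {'data': outer}` → container = {'data': [9, 3, 8]}
`container['data'].append(64)` → outer = [9, 3, 8, 64]; container = {'data': [9, 3, 8, 64]}
`print(outer)` → prints [9, 3, 8, 64]

Answer: [9, 3, 8, 64]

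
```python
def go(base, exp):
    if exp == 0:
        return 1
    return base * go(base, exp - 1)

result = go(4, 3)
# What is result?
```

go(4, 3) = 4 * 4 * 4 = 64

Answer: 64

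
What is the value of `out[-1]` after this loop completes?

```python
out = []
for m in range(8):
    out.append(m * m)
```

Last element of squares 0 to 7
`out` takes the values: [] → [0] → [0, 1] → [0, 1, 4] → [0, 1, 4, 9] → [0, 1, 4, 9, 16] → [0, 1, 4, 9, 16, 25] → [0, 1, 4, 9, 16, 25, 36] → [0, 1, 4, 9, 16, 25, 36, 49]
So `out[-1]` = 49

Answer: 49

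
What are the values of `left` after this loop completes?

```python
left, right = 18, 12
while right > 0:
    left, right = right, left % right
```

GCD of 18 and 12
`left` takes the values: 18 → 12 → 6

Answer: 6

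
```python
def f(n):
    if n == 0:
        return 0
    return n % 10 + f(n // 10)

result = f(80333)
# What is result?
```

Sum of digits of 80333: 3 + 3 + 3 + 0 + 8 = 17

Answer: 17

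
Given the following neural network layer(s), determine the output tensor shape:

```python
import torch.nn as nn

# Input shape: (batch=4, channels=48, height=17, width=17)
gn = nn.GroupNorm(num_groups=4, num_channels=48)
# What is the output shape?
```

Input: (4, 48, 17, 17) -> Output: (4, 48, 17, 17)

Answer: (4, 48, 17, 17)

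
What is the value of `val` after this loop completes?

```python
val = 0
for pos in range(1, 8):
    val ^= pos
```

XOR of 1 to 7
`val` takes the values: 0 → 1 → 3 → 0 → 4 → 1 → 7 → 0

Answer: 0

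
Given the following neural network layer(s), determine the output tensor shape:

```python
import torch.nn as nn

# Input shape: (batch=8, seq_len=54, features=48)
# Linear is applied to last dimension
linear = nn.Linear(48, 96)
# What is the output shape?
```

Input: (8, 54, 48) -> Output: (8, 54, 96)

Answer: (8, 54, 96)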